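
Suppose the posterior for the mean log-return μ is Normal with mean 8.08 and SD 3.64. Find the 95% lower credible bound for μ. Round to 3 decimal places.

Need L with P(μ ≥ L) = 0.95: L = 8.08 − z_{0.05}·3.64.
z = 1.645; L = 8.08 − 1.645 × 3.64 = 2.093.

2.093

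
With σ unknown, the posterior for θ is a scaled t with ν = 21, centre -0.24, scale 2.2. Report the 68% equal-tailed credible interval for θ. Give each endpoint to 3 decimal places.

The t_21 distribution is symmetric; the 68% interval is -0.24 ± t·2.2 with t_{0.84,21} = 1.019.
Half-width: 1.019 × 2.2 = 2.241.
-0.24 − 2.241 = -2.481; -0.24 + 2.241 = 2.001.

[-2.481, 2.001]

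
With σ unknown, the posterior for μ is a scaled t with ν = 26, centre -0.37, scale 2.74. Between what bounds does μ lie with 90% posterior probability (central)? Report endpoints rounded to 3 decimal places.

[-5.043, 4.303]

The t_26 distribution is symmetric; the 90% interval is -0.37 ± t·2.74 with t_{0.95,26} = 1.706.
Half-width: 1.706 × 2.74 = 4.673.
-0.37 − 4.673 = -5.043; -0.37 + 4.673 = 4.303.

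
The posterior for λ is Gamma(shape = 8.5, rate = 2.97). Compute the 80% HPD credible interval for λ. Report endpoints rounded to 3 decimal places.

The posterior is unimodal and skewed, so the HPD interval has equal density at both endpoints and is the shortest 80% interval.
Solving f(1.511) = f(3.915) with F(3.915) − F(1.511) = 0.80 gives [1.511, 3.915].
For comparison, the equal-tailed interval is [1.698, 4.170]; the HPD is narrower and shifted toward the mode.

[1.511, 3.915]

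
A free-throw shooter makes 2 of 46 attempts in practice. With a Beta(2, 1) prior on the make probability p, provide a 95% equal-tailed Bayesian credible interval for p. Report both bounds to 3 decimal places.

[0.023, 0.172]

Posterior: Beta(2+2, 1+44) = Beta(4, 45).
Equal-tailed 95% interval: the 0.025 and 0.975 quantiles of Beta(4, 45).
Posterior mean ≈ 0.082, SD ≈ 0.039; a Normal approximation gives roughly [0.006, 0.158].
Exact: F⁻¹(0.025) = 0.023; F⁻¹(0.975) = 0.172.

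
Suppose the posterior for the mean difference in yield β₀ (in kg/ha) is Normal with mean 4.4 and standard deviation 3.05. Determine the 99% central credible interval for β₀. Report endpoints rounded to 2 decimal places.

The posterior is symmetric, so the 99% equal-tailed interval is β₀ = 4.4 ± z·3.05 with z = 2.576.
Half-width: 2.576 × 3.05 = 7.86.
4.4 − 7.86 = -3.46; 4.4 + 7.86 = 12.26.

[-3.46, 12.26]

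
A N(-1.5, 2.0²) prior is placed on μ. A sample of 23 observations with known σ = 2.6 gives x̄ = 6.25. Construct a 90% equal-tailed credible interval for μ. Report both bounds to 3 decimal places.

Posterior precision = 1/2.0² + 23/2.6² = 0.2500 + 3.4024 = 3.6524, so posterior SD = 0.5233.
Posterior mean = (-1.5/2.0² + 23·6.25/2.6²) / 3.6524 = 5.7195.
Interval: 5.7195 ± 1.645 × 0.5233 → [4.859, 6.580].

[4.859, 6.580]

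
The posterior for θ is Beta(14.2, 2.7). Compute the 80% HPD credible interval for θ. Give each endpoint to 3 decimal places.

The posterior is unimodal and skewed, so the HPD interval has equal density at both endpoints and is the shortest 80% interval.
Solving f(0.756) = f(0.962) with F(0.962) − F(0.756) = 0.80 gives [0.756, 0.962].
For comparison, the equal-tailed interval is [0.721, 0.941]; the HPD is narrower and shifted toward the mode.

[0.756, 0.962]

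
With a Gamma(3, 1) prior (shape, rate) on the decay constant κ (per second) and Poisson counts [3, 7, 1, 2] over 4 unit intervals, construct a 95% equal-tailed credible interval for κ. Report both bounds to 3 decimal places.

[1.829, 4.948]

Posterior: Gamma(3+13, 1+4) = Gamma(16, 5) (shape, rate).
Equal-tailed 95% interval: Gamma(16, 5) quantiles at 0.025 and 0.975.
Posterior mean ≈ 3.200, SD ≈ 0.800; a Normal approximation gives roughly [1.632, 4.768].
Exact: lower = 1.829; upper = 4.948.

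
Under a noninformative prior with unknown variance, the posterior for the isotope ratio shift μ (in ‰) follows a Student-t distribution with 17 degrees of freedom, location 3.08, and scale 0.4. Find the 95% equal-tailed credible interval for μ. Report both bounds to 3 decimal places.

The t_17 distribution is symmetric; the 95% interval is 3.08 ± t·0.4 with t_{0.975,17} = 2.110.
Half-width: 2.110 × 0.4 = 0.844.
3.08 − 0.844 = 2.236; 3.08 + 0.844 = 3.924.

[2.236, 3.924]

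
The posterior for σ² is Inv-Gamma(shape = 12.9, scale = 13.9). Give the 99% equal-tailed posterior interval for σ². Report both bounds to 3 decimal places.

Inverse-Gamma(12.9, 13.9) quantiles: F⁻¹(0.005) and F⁻¹(0.995).
Equivalently, 1/σ² ~ Gamma(12.9, rate = 13.9); invert its 0.995 and 0.005 quantiles.
Posterior mean ≈ 1.168, SD ≈ 0.354; a Normal approximation gives roughly [0.257, 2.079].
Exact: lower = 0.579; upper = 2.520.

[0.579, 2.520]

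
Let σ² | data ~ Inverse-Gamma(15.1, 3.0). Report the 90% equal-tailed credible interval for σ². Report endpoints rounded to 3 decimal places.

[0.136, 0.322]

Inverse-Gamma(15.1, 3.0) quantiles: F⁻¹(0.05) and F⁻¹(0.95).
Equivalently, 1/σ² ~ Gamma(15.1, rate = 3.0); invert its 0.95 and 0.05 quantiles.
Posterior mean ≈ 0.213, SD ≈ 0.059; a Normal approximation gives roughly [0.116, 0.309].
Exact: lower = 0.136; upper = 0.322.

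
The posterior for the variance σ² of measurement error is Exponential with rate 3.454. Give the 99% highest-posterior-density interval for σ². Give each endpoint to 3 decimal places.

The exponential density is strictly decreasing on [0, ∞), so the HPD interval is anchored at 0: [0, q] with P(σ² ≤ q) = 0.99.
q = −ln(1 − 0.99) / 3.454 = 4.6052 / 3.454 = 1.333.

[0.000, 1.333]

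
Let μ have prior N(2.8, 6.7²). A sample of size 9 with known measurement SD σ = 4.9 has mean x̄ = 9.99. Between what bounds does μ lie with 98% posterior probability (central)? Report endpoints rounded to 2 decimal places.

[5.90, 13.28]

Posterior precision = 1/6.7² + 9/4.9² = 0.0223 + 0.3748 = 0.3971, so posterior SD = 1.5869.
Posterior mean = (2.8/6.7² + 9·9.99/4.9²) / 0.3971 = 9.5867.
Interval: 9.5867 ± 2.326 × 1.5869 → [5.90, 13.28].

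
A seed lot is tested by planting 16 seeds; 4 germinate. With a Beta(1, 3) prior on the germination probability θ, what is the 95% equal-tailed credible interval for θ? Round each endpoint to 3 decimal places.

[0.091, 0.456]

Posterior: Beta(1+4, 3+12) = Beta(5, 15).
Equal-tailed 95% interval: the 0.025 and 0.975 quantiles of Beta(5, 15).
Posterior mean ≈ 0.250, SD ≈ 0.094; a Normal approximation gives roughly [0.065, 0.435].
Exact: F⁻¹(0.025) = 0.091; F⁻¹(0.975) = 0.456.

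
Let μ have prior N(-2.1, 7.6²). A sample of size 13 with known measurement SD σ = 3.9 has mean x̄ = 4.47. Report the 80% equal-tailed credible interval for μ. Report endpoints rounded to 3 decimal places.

[2.967, 5.712]

Posterior precision = 1/7.6² + 13/3.9² = 0.0173 + 0.8547 = 0.8720, so posterior SD = 1.0709.
Posterior mean = (-2.1/7.6² + 13·4.47/3.9²) / 0.8720 = 4.3396.
Interval: 4.3396 ± 1.282 × 1.0709 → [2.967, 5.712].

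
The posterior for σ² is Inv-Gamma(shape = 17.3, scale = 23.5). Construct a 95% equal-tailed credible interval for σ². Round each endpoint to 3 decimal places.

Inverse-Gamma(17.3, 23.5) quantiles: F⁻¹(0.025) and F⁻¹(0.975).
Equivalently, 1/σ² ~ Gamma(17.3, rate = 23.5); invert its 0.975 and 0.025 quantiles.
Posterior mean ≈ 1.442, SD ≈ 0.369; a Normal approximation gives roughly [0.719, 2.164].
Exact: lower = 0.892; upper = 2.319.

[0.892, 2.319]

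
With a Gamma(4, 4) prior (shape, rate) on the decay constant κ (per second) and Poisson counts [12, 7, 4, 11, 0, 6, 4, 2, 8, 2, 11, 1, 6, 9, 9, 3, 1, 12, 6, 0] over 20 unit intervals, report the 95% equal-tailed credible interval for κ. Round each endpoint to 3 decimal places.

Posterior: Gamma(4+114, 4+20) = Gamma(118, 24) (shape, rate).
Equal-tailed 95% interval: Gamma(118, 24) quantiles at 0.025 and 0.975.
Posterior mean ≈ 4.917, SD ≈ 0.453; a Normal approximation gives roughly [4.030, 5.804].
Exact: lower = 4.070; upper = 5.843.

[4.070, 5.843]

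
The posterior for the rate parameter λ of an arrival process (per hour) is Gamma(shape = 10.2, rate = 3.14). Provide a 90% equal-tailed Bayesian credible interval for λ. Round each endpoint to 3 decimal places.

Posterior: Gamma(shape 10.2, rate 3.14).
Equal-tailed 90% interval: Gamma(10.2, 3.14) quantiles at 0.05 and 0.95.
Posterior mean ≈ 3.248, SD ≈ 1.017; a Normal approximation gives roughly [1.575, 4.921].
Exact: lower = 1.775; upper = 5.082.

[1.775, 5.082]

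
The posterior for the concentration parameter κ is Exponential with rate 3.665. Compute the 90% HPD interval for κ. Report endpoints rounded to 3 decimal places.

The exponential density is strictly decreasing on [0, ∞), so the HPD interval is anchored at 0: [0, q] with P(κ ≤ q) = 0.90.
q = −ln(1 − 0.90) / 3.665 = 2.3026 / 3.665 = 0.628.

[0.000, 0.628]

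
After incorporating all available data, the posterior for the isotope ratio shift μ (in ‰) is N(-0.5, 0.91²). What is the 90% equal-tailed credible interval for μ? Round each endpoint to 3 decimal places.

The posterior is symmetric, so the 90% equal-tailed interval is μ = -0.5 ± z·0.91 with z = 1.645.
Half-width: 1.645 × 0.91 = 1.497.
-0.5 − 1.497 = -1.997; -0.5 + 1.497 = 0.997.

[-1.997, 0.997]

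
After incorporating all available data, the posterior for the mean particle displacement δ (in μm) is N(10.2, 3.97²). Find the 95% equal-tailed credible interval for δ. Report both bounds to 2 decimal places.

[2.42, 17.98]

The posterior is symmetric, so the 95% equal-tailed interval is δ = 10.2 ± z·3.97 with z = 1.960.
Half-width: 1.960 × 3.97 = 7.78.
10.2 − 7.78 = 2.42; 10.2 + 7.78 = 17.98.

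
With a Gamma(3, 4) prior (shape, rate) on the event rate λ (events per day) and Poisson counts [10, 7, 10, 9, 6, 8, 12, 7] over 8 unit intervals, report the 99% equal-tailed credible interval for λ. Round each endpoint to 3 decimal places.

[4.335, 7.977]

Posterior: Gamma(3+69, 4+8) = Gamma(72, 12) (shape, rate).
Equal-tailed 99% interval: Gamma(72, 12) quantiles at 0.005 and 0.995.
Posterior mean ≈ 6.000, SD ≈ 0.707; a Normal approximation gives roughly [4.179, 7.821].
Exact: lower = 4.335; upper = 7.977.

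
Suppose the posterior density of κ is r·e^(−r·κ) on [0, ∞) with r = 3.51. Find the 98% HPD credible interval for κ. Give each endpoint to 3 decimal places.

[0.000, 1.115]

The exponential density is strictly decreasing on [0, ∞), so the HPD interval is anchored at 0: [0, q] with P(κ ≤ q) = 0.98.
q = −ln(1 − 0.98) / 3.51 = 3.9120 / 3.51 = 1.115.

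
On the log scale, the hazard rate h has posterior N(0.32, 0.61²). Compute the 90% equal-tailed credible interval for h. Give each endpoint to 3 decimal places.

On the log scale the 90% interval is 0.32 ± 1.645 × 0.61 = [-0.6834, 1.3234].
Exponentiate: [e^-0.6834, e^1.3234] = [0.505, 3.756].

[0.505, 3.756]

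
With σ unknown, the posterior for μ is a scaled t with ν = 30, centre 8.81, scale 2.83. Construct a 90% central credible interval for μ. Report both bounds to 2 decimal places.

[4.01, 13.61]

The t_30 distribution is symmetric; the 90% interval is 8.81 ± t·2.83 with t_{0.95,30} = 1.697.
Half-width: 1.697 × 2.83 = 4.80.
8.81 − 4.80 = 4.01; 8.81 + 4.80 = 13.61.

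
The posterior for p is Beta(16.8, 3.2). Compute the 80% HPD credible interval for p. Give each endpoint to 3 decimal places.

[0.760, 0.953]

The posterior is unimodal and skewed, so the HPD interval has equal density at both endpoints and is the shortest 80% interval.
Solving f(0.760) = f(0.953) with F(0.953) − F(0.760) = 0.80 gives [0.760, 0.953].
For comparison, the equal-tailed interval is [0.731, 0.934]; the HPD is narrower and shifted toward the mode.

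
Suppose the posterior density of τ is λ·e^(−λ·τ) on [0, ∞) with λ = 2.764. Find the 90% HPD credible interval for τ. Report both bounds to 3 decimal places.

[0.000, 0.833]

The exponential density is strictly decreasing on [0, ∞), so the HPD interval is anchored at 0: [0, q] with P(τ ≤ q) = 0.90.
q = −ln(1 − 0.90) / 2.764 = 2.3026 / 2.764 = 0.833.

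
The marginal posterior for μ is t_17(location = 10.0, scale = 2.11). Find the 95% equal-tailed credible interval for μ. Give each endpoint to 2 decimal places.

[5.55, 14.45]

The t_17 distribution is symmetric; the 95% interval is 10.0 ± t·2.11 with t_{0.975,17} = 2.110.
Half-width: 2.110 × 2.11 = 4.45.
10.0 − 4.45 = 5.55; 10.0 + 4.45 = 14.45.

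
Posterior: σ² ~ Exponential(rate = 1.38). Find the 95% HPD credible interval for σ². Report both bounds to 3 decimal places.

[0.000, 2.171]

The exponential density is strictly decreasing on [0, ∞), so the HPD interval is anchored at 0: [0, q] with P(σ² ≤ q) = 0.95.
q = −ln(1 − 0.95) / 1.38 = 2.9957 / 1.38 = 2.171.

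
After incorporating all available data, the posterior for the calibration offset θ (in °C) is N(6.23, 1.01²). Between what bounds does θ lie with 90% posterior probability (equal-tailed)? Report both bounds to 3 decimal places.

The posterior is symmetric, so the 90% equal-tailed interval is θ = 6.23 ± z·1.01 with z = 1.645.
Half-width: 1.645 × 1.01 = 1.661.
6.23 − 1.661 = 4.569; 6.23 + 1.661 = 7.891.

[4.569, 7.891]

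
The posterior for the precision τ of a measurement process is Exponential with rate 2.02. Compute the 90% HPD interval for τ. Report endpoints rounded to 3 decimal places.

[0.000, 1.140]

The exponential density is strictly decreasing on [0, ∞), so the HPD interval is anchored at 0: [0, q] with P(τ ≤ q) = 0.90.
q = −ln(1 − 0.90) / 2.02 = 2.3026 / 2.02 = 1.140.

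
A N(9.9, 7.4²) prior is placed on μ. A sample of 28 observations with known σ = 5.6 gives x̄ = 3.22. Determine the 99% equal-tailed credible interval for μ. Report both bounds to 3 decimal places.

Posterior precision = 1/7.4² + 28/5.6² = 0.0183 + 0.8929 = 0.9111, so posterior SD = 1.0476.
Posterior mean = (9.9/7.4² + 28·3.22/5.6²) / 0.9111 = 3.3539.
Interval: 3.3539 ± 2.576 × 1.0476 → [0.655, 6.052].

[0.655, 6.052]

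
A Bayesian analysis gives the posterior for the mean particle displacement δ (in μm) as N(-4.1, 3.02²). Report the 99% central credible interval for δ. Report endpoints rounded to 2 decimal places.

[-11.88, 3.68]

The posterior is symmetric, so the 99% equal-tailed interval is δ = -4.1 ± z·3.02 with z = 2.576.
Half-width: 2.576 × 3.02 = 7.78.
-4.1 − 7.78 = -11.88; -4.1 + 7.78 = 3.68.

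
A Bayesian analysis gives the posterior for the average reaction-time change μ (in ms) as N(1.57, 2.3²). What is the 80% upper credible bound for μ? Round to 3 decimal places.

Need U with P(μ ≤ U) = 0.80: U = 1.57 + z_{0.2}·2.3.
z = 0.842; U = 1.57 + 0.842 × 2.3 = 3.506.

3.506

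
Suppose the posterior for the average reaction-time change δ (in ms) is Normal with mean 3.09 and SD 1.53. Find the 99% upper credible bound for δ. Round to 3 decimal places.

6.649

Need U with P(δ ≤ U) = 0.99: U = 3.09 + z_{0.01}·1.53.
z = 2.326; U = 3.09 + 2.326 × 1.53 = 6.649.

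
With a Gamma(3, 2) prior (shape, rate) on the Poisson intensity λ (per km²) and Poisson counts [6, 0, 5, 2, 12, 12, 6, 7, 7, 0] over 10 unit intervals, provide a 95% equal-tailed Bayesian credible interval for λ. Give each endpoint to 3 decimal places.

Posterior: Gamma(3+57, 2+10) = Gamma(60, 12) (shape, rate).
Equal-tailed 95% interval: Gamma(60, 12) quantiles at 0.025 and 0.975.
Posterior mean ≈ 5.000, SD ≈ 0.645; a Normal approximation gives roughly [3.735, 6.265].
Exact: lower = 3.816; upper = 6.342.

[3.816, 6.342]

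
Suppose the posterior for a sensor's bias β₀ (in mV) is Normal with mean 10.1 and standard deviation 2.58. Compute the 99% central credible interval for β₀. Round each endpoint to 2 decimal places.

The posterior is symmetric, so the 99% equal-tailed interval is β₀ = 10.1 ± z·2.58 with z = 2.576.
Half-width: 2.576 × 2.58 = 6.65.
10.1 − 6.65 = 3.45; 10.1 + 6.65 = 16.75.

[3.45, 16.75]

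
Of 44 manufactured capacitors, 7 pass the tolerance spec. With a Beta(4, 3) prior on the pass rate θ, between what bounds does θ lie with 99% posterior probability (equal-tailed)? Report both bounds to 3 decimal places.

[0.092, 0.380]

Posterior: Beta(4+7, 3+37) = Beta(11, 40).
Equal-tailed 99% interval: the 0.005 and 0.995 quantiles of Beta(11, 40).
Posterior mean ≈ 0.216, SD ≈ 0.057; a Normal approximation gives roughly [0.069, 0.363].
Exact: F⁻¹(0.005) = 0.092; F⁻¹(0.995) = 0.380.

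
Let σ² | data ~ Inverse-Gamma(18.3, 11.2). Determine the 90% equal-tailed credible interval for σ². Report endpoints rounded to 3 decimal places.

Inverse-Gamma(18.3, 11.2) quantiles: F⁻¹(0.05) and F⁻¹(0.95).
Equivalently, 1/σ² ~ Gamma(18.3, rate = 11.2); invert its 0.95 and 0.05 quantiles.
Posterior mean ≈ 0.647, SD ≈ 0.160; a Normal approximation gives roughly [0.384, 0.911].
Exact: lower = 0.433; upper = 0.943.

[0.433, 0.943]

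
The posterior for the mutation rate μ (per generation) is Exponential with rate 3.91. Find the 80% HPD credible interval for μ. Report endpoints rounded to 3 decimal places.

[0.000, 0.412]

The exponential density is strictly decreasing on [0, ∞), so the HPD interval is anchored at 0: [0, q] with P(μ ≤ q) = 0.80.
q = −ln(1 − 0.80) / 3.91 = 1.6094 / 3.91 = 0.412.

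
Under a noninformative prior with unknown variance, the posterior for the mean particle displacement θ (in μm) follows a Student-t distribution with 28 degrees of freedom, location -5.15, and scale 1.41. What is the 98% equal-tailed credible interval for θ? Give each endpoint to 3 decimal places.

[-8.629, -1.671]

The t_28 distribution is symmetric; the 98% interval is -5.15 ± t·1.41 with t_{0.99,28} = 2.467.
Half-width: 2.467 × 1.41 = 3.479.
-5.15 − 3.479 = -8.629; -5.15 + 3.479 = -1.671.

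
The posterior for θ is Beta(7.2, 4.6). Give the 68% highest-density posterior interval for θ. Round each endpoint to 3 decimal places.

The posterior is unimodal and skewed, so the HPD interval has equal density at both endpoints and is the shortest 68% interval.
Solving f(0.485) = f(0.765) with F(0.765) − F(0.485) = 0.68 gives [0.485, 0.765].
For comparison, the equal-tailed interval is [0.469, 0.751]; the HPD is narrower and shifted toward the mode.

[0.485, 0.765]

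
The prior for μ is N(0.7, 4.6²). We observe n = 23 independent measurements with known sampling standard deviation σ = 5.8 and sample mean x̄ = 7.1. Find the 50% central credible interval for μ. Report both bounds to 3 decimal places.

[5.897, 7.475]

Posterior precision = 1/4.6² + 23/5.8² = 0.0473 + 0.6837 = 0.7310, so posterior SD = 1.1696.
Posterior mean = (0.7/4.6² + 23·7.1/5.8²) / 0.7310 = 6.6862.
Interval: 6.6862 ± 0.674 × 1.1696 → [5.897, 7.475].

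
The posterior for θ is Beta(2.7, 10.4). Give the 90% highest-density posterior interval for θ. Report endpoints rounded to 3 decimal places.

The posterior is unimodal and skewed, so the HPD interval has equal density at both endpoints and is the shortest 90% interval.
Solving f(0.036) = f(0.368) with F(0.368) − F(0.036) = 0.90 gives [0.036, 0.368].
For comparison, the equal-tailed interval is [0.058, 0.407]; the HPD is narrower and shifted toward the mode.

[0.036, 0.368]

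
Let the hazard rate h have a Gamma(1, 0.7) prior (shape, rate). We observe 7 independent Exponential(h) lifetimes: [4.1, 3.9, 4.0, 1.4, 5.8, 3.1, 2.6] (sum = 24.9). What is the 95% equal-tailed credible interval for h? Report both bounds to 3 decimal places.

[0.135, 0.563]

Posterior: Gamma(1+7, 0.7+24.9) = Gamma(8, 25.6) (shape, rate).
Equal-tailed 95% interval: Gamma(8, 25.6) quantiles at 0.025 and 0.975.
Posterior mean ≈ 0.312, SD ≈ 0.110; a Normal approximation gives roughly [0.096, 0.529].
Exact: lower = 0.135; upper = 0.563.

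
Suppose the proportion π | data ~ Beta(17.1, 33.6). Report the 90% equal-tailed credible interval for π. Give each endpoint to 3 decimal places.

[0.233, 0.449]

Posterior: Beta(17.1, 33.6).
Equal-tailed 90% interval: the 0.05 and 0.95 quantiles of Beta(17.1, 33.6).
Posterior mean ≈ 0.337, SD ≈ 0.066; a Normal approximation gives roughly [0.229, 0.445].
Exact: F⁻¹(0.05) = 0.233; F⁻¹(0.95) = 0.449.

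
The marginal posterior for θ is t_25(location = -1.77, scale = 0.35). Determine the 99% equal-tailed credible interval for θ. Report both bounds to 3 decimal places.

[-2.746, -0.794]

The t_25 distribution is symmetric; the 99% interval is -1.77 ± t·0.35 with t_{0.995,25} = 2.787.
Half-width: 2.787 × 0.35 = 0.976.
-1.77 − 0.976 = -2.746; -1.77 + 0.976 = -0.794.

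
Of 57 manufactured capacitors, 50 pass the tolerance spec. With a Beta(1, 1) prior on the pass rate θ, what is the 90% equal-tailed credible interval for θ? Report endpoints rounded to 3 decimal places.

Posterior: Beta(1+50, 1+7) = Beta(51, 8).
Equal-tailed 90% interval: the 0.05 and 0.95 quantiles of Beta(51, 8).
Posterior mean ≈ 0.864, SD ≈ 0.044; a Normal approximation gives roughly [0.792, 0.937].
Exact: F⁻¹(0.05) = 0.785; F⁻¹(0.95) = 0.929.

[0.785, 0.929]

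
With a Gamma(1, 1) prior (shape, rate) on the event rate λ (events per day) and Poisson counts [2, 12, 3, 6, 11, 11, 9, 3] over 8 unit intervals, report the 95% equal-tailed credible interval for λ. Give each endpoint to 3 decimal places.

Posterior: Gamma(1+57, 1+8) = Gamma(58, 9) (shape, rate).
Equal-tailed 95% interval: Gamma(58, 9) quantiles at 0.025 and 0.975.
Posterior mean ≈ 6.444, SD ≈ 0.846; a Normal approximation gives roughly [4.786, 8.103].
Exact: lower = 4.894; upper = 8.206.

[4.894, 8.206]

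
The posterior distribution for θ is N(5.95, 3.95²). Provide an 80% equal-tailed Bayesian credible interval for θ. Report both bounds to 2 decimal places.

[0.89, 11.01]

The posterior is symmetric, so the 80% equal-tailed interval is θ = 5.95 ± z·3.95 with z = 1.282.
Half-width: 1.282 × 3.95 = 5.06.
5.95 − 5.06 = 0.89; 5.95 + 5.06 = 11.01.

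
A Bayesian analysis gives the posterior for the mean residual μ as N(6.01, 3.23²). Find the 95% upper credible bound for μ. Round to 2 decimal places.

Need U with P(μ ≤ U) = 0.95: U = 6.01 + z_{0.05}·3.23.
z = 1.645; U = 6.01 + 1.645 × 3.23 = 11.32.

11.32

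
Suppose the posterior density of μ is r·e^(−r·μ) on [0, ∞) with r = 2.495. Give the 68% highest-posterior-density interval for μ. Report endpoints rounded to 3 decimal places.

The exponential density is strictly decreasing on [0, ∞), so the HPD interval is anchored at 0: [0, q] with P(μ ≤ q) = 0.68.
q = −ln(1 − 0.68) / 2.495 = 1.1394 / 2.495 = 0.457.

[0.000, 0.457]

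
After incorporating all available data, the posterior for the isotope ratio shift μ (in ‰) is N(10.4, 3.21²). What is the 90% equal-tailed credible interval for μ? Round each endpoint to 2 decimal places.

The posterior is symmetric, so the 90% equal-tailed interval is μ = 10.4 ± z·3.21 with z = 1.645.
Half-width: 1.645 × 3.21 = 5.28.
10.4 − 5.28 = 5.12; 10.4 + 5.28 = 15.68.

[5.12, 15.68]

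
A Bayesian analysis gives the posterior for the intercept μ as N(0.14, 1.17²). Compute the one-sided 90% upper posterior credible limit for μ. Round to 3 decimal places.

1.639

Need U with P(μ ≤ U) = 0.90: U = 0.14 + z_{0.1}·1.17.
z = 1.282; U = 0.14 + 1.282 × 1.17 = 1.639.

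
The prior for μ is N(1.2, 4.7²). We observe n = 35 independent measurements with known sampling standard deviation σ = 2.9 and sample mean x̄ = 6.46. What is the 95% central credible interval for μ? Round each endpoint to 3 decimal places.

[5.448, 7.359]

Posterior precision = 1/4.7² + 35/2.9² = 0.0453 + 4.1617 = 4.2070, so posterior SD = 0.4875.
Posterior mean = (1.2/4.7² + 35·6.46/2.9²) / 4.2070 = 6.4034.
Interval: 6.4034 ± 1.960 × 0.4875 → [5.448, 7.359].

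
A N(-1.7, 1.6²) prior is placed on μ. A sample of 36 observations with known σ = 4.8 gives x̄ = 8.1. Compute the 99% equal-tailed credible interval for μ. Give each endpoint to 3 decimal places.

[4.297, 7.983]

Posterior precision = 1/1.6² + 36/4.8² = 0.3906 + 1.5625 = 1.9531, so posterior SD = 0.7155.
Posterior mean = (-1.7/1.6² + 36·8.1/4.8²) / 1.9531 = 6.1400.
Interval: 6.1400 ± 2.576 × 0.7155 → [4.297, 7.983].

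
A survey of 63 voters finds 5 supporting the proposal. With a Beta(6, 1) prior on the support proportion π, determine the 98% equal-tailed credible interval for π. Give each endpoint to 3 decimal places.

Posterior: Beta(6+5, 1+58) = Beta(11, 59).
Equal-tailed 98% interval: the 0.01 and 0.99 quantiles of Beta(11, 59).
Posterior mean ≈ 0.157, SD ≈ 0.043; a Normal approximation gives roughly [0.057, 0.258].
Exact: F⁻¹(0.01) = 0.072; F⁻¹(0.99) = 0.271.

[0.072, 0.271]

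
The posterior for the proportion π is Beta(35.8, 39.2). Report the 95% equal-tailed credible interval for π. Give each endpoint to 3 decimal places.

[0.366, 0.590]

Posterior: Beta(35.8, 39.2).
Equal-tailed 95% interval: the 0.025 and 0.975 quantiles of Beta(35.8, 39.2).
Posterior mean ≈ 0.477, SD ≈ 0.057; a Normal approximation gives roughly [0.365, 0.590].
Exact: F⁻¹(0.025) = 0.366; F⁻¹(0.975) = 0.590.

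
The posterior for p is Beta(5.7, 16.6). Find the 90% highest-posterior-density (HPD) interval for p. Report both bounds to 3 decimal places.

The posterior is unimodal and skewed, so the HPD interval has equal density at both endpoints and is the shortest 90% interval.
Solving f(0.107) = f(0.399) with F(0.399) − F(0.107) = 0.90 gives [0.107, 0.399].
For comparison, the equal-tailed interval is [0.120, 0.416]; the HPD is narrower and shifted toward the mode.

[0.107, 0.399]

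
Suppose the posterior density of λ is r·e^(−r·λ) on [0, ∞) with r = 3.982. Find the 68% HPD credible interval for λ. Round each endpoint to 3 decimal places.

The exponential density is strictly decreasing on [0, ∞), so the HPD interval is anchored at 0: [0, q] with P(λ ≤ q) = 0.68.
q = −ln(1 − 0.68) / 3.982 = 1.1394 / 3.982 = 0.286.

[0.000, 0.286]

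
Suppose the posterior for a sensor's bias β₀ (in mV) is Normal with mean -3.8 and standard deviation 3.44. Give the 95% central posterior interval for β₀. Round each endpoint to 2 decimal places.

The posterior is symmetric, so the 95% equal-tailed interval is β₀ = -3.8 ± z·3.44 with z = 1.960.
Half-width: 1.960 × 3.44 = 6.74.
-3.8 − 6.74 = -10.54; -3.8 + 6.74 = 2.94.

[-10.54, 2.94]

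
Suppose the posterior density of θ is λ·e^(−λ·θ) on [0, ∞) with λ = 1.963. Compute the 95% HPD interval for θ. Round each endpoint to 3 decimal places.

The exponential density is strictly decreasing on [0, ∞), so the HPD interval is anchored at 0: [0, q] with P(θ ≤ q) = 0.95.
q = −ln(1 − 0.95) / 1.963 = 2.9957 / 1.963 = 1.526.

[0.000, 1.526]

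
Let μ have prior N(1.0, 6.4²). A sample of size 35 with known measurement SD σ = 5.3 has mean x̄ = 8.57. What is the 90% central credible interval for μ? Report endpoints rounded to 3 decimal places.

[6.965, 9.884]

Posterior precision = 1/6.4² + 35/5.3² = 0.0244 + 1.2460 = 1.2704, so posterior SD = 0.8872.
Posterior mean = (1.0/6.4² + 35·8.57/5.3²) / 1.2704 = 8.4245.
Interval: 8.4245 ± 1.645 × 0.8872 → [6.965, 9.884].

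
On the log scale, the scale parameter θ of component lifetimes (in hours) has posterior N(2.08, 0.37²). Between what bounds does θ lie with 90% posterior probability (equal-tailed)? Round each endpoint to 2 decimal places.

On the log scale the 90% interval is 2.08 ± 1.645 × 0.37 = [1.4714, 2.6886].
Exponentiate: [e^1.4714, e^2.6886] = [4.36, 14.71].

[4.36, 14.71]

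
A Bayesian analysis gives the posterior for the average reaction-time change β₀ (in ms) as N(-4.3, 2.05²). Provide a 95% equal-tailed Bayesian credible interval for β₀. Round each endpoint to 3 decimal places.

The posterior is symmetric, so the 95% equal-tailed interval is β₀ = -4.3 ± z·2.05 with z = 1.960.
Half-width: 1.960 × 2.05 = 4.018.
-4.3 − 4.018 = -8.318; -4.3 + 4.018 = -0.282.

[-8.318, -0.282]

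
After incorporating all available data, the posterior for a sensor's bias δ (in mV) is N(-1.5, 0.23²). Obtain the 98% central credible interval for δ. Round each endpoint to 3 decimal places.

The posterior is symmetric, so the 98% equal-tailed interval is δ = -1.5 ± z·0.23 with z = 2.326.
Half-width: 2.326 × 0.23 = 0.535.
-1.5 − 0.535 = -2.035; -1.5 + 0.535 = -0.965.

[-2.035, -0.965]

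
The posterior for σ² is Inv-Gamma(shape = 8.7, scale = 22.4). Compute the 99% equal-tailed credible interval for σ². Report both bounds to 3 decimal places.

[1.234, 7.564]

Inverse-Gamma(8.7, 22.4) quantiles: F⁻¹(0.005) and F⁻¹(0.995).
Equivalently, 1/σ² ~ Gamma(8.7, rate = 22.4); invert its 0.995 and 0.005 quantiles.
Posterior mean ≈ 2.909, SD ≈ 1.124; a Normal approximation gives roughly [0.014, 5.804].
Exact: lower = 1.234; upper = 7.564.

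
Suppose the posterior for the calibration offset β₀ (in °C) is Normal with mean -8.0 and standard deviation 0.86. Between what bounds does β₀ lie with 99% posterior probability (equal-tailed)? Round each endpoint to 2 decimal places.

The posterior is symmetric, so the 99% equal-tailed interval is β₀ = -8.0 ± z·0.86 with z = 2.576.
Half-width: 2.576 × 0.86 = 2.22.
-8.0 − 2.22 = -10.22; -8.0 + 2.22 = -5.78.

[-10.22, -5.78]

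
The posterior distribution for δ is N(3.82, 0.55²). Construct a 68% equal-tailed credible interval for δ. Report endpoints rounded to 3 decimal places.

The posterior is symmetric, so the 68% equal-tailed interval is δ = 3.82 ± z·0.55 with z = 0.994.
Half-width: 0.994 × 0.55 = 0.547.
3.82 − 0.547 = 3.273; 3.82 + 0.547 = 4.367.

[3.273, 4.367]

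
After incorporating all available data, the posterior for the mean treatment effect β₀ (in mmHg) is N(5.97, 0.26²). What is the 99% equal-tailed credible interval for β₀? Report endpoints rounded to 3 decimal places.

The posterior is symmetric, so the 99% equal-tailed interval is β₀ = 5.97 ± z·0.26 with z = 2.576.
Half-width: 2.576 × 0.26 = 0.670.
5.97 − 0.670 = 5.300; 5.97 + 0.670 = 6.640.

[5.300, 6.640]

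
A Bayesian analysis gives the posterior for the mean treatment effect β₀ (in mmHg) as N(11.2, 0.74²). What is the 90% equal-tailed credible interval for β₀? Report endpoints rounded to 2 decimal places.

The posterior is symmetric, so the 90% equal-tailed interval is β₀ = 11.2 ± z·0.74 with z = 1.645.
Half-width: 1.645 × 0.74 = 1.22.
11.2 − 1.22 = 9.98; 11.2 + 1.22 = 12.42.

[9.98, 12.42]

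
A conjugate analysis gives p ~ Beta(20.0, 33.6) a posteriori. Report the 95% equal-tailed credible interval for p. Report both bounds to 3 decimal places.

Posterior: Beta(20.0, 33.6).
Equal-tailed 95% interval: the 0.025 and 0.975 quantiles of Beta(20.0, 33.6).
Posterior mean ≈ 0.373, SD ≈ 0.065; a Normal approximation gives roughly [0.245, 0.501].
Exact: F⁻¹(0.025) = 0.250; F⁻¹(0.975) = 0.505.

[0.250, 0.505]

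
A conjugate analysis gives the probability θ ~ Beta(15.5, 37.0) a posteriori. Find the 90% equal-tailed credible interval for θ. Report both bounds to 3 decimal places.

Posterior: Beta(15.5, 37.0).
Equal-tailed 90% interval: the 0.05 and 0.95 quantiles of Beta(15.5, 37.0).
Posterior mean ≈ 0.295, SD ≈ 0.062; a Normal approximation gives roughly [0.193, 0.398].
Exact: F⁻¹(0.05) = 0.197; F⁻¹(0.95) = 0.402.

[0.197, 0.402]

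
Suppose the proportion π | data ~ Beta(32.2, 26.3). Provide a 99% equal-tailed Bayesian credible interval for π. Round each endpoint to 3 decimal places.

[0.384, 0.711]

Posterior: Beta(32.2, 26.3).
Equal-tailed 99% interval: the 0.005 and 0.995 quantiles of Beta(32.2, 26.3).
Posterior mean ≈ 0.550, SD ≈ 0.064; a Normal approximation gives roughly [0.384, 0.717].
Exact: F⁻¹(0.005) = 0.384; F⁻¹(0.995) = 0.711.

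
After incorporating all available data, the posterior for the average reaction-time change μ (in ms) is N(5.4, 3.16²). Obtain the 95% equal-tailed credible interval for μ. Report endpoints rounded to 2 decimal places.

[-0.79, 11.59]

The posterior is symmetric, so the 95% equal-tailed interval is μ = 5.4 ± z·3.16 with z = 1.960.
Half-width: 1.960 × 3.16 = 6.19.
5.4 − 6.19 = -0.79; 5.4 + 6.19 = 11.59.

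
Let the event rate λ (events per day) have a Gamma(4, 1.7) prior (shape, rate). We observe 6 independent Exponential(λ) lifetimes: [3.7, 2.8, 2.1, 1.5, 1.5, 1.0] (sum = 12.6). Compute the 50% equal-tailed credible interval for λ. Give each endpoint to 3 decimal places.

[0.540, 0.833]

Posterior: Gamma(4+6, 1.7+12.6) = Gamma(10, 14.3) (shape, rate).
Equal-tailed 50% interval: Gamma(10, 14.3) quantiles at 0.25 and 0.75.
Posterior mean ≈ 0.699, SD ≈ 0.221; a Normal approximation gives roughly [0.550, 0.848].
Exact: lower = 0.540; upper = 0.833.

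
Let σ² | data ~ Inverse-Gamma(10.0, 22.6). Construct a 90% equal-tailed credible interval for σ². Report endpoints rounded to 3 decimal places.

[1.439, 4.166]

Inverse-Gamma(10.0, 22.6) quantiles: F⁻¹(0.05) and F⁻¹(0.95).
Equivalently, 1/σ² ~ Gamma(10.0, rate = 22.6); invert its 0.95 and 0.05 quantiles.
Posterior mean ≈ 2.511, SD ≈ 0.888; a Normal approximation gives roughly [1.051, 3.971].
Exact: lower = 1.439; upper = 4.166.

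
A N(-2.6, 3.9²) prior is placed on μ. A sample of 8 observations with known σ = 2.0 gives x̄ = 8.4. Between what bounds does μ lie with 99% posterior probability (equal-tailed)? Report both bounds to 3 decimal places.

Posterior precision = 1/3.9² + 8/2.0² = 0.0657 + 2.0000 = 2.0657, so posterior SD = 0.6958.
Posterior mean = (-2.6/3.9² + 8·8.4/2.0²) / 2.0657 = 8.0499.
Interval: 8.0499 ± 2.576 × 0.6958 → [6.258, 9.842].

[6.258, 9.842]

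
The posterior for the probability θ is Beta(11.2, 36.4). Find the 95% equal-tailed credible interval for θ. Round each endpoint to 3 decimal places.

[0.127, 0.364]

Posterior: Beta(11.2, 36.4).
Equal-tailed 95% interval: the 0.025 and 0.975 quantiles of Beta(11.2, 36.4).
Posterior mean ≈ 0.235, SD ≈ 0.061; a Normal approximation gives roughly [0.116, 0.355].
Exact: F⁻¹(0.025) = 0.127; F⁻¹(0.975) = 0.364.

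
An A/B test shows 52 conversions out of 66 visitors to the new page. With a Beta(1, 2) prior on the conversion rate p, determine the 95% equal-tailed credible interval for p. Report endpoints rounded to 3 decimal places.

Posterior: Beta(1+52, 2+14) = Beta(53, 16).
Equal-tailed 95% interval: the 0.025 and 0.975 quantiles of Beta(53, 16).
Posterior mean ≈ 0.768, SD ≈ 0.050; a Normal approximation gives roughly [0.669, 0.867].
Exact: F⁻¹(0.025) = 0.662; F⁻¹(0.975) = 0.859.

[0.662, 0.859]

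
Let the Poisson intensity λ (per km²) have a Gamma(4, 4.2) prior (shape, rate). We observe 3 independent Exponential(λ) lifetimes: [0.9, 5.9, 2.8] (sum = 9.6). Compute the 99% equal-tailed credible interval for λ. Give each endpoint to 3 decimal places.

[0.148, 1.135]

Posterior: Gamma(4+3, 4.2+9.6) = Gamma(7, 13.8) (shape, rate).
Equal-tailed 99% interval: Gamma(7, 13.8) quantiles at 0.005 and 0.995.
Posterior mean ≈ 0.507, SD ≈ 0.192; a Normal approximation gives roughly [0.013, 1.001].
Exact: lower = 0.148; upper = 1.135.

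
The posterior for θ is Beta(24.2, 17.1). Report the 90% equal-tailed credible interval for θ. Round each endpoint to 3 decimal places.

[0.459, 0.708]

Posterior: Beta(24.2, 17.1).
Equal-tailed 90% interval: the 0.05 and 0.95 quantiles of Beta(24.2, 17.1).
Posterior mean ≈ 0.586, SD ≈ 0.076; a Normal approximation gives roughly [0.461, 0.711].
Exact: F⁻¹(0.05) = 0.459; F⁻¹(0.95) = 0.708.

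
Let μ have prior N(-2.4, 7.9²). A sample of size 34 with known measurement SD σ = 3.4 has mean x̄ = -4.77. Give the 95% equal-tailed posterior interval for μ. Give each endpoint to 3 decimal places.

[-5.897, -3.617]

Posterior precision = 1/7.9² + 34/3.4² = 0.0160 + 2.9412 = 2.9572, so posterior SD = 0.5815.
Posterior mean = (-2.4/7.9² + 34·-4.77/3.4²) / 2.9572 = -4.7572.
Interval: -4.7572 ± 1.960 × 0.5815 → [-5.897, -3.617].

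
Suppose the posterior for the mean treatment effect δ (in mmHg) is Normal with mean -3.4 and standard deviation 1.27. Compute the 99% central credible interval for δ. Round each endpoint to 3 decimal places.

The posterior is symmetric, so the 99% equal-tailed interval is δ = -3.4 ± z·1.27 with z = 2.576.
Half-width: 2.576 × 1.27 = 3.271.
-3.4 − 3.271 = -6.671; -3.4 + 3.271 = -0.129.

[-6.671, -0.129]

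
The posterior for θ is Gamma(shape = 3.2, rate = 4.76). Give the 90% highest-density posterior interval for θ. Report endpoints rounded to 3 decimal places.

[0.112, 1.214]

The posterior is unimodal and skewed, so the HPD interval has equal density at both endpoints and is the shortest 90% interval.
Solving f(0.112) = f(1.214) with F(1.214) − F(0.112) = 0.90 gives [0.112, 1.214].
For comparison, the equal-tailed interval is [0.194, 1.385]; the HPD is narrower and shifted toward the mode.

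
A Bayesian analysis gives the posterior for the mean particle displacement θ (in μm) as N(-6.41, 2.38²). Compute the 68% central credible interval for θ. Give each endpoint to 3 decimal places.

[-8.777, -4.043]

The posterior is symmetric, so the 68% equal-tailed interval is θ = -6.41 ± z·2.38 with z = 0.994.
Half-width: 0.994 × 2.38 = 2.367.
-6.41 − 2.367 = -8.777; -6.41 + 2.367 = -4.043.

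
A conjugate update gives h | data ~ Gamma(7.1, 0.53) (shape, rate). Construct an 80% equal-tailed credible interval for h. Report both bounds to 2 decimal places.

[7.49, 20.11]

Posterior: Gamma(shape 7.1, rate 0.53).
Equal-tailed 80% interval: Gamma(7.1, 0.53) quantiles at 0.1 and 0.9.
Posterior mean ≈ 13.40, SD ≈ 5.03; a Normal approximation gives roughly [6.95, 19.84].
Exact: lower = 7.49; upper = 20.11.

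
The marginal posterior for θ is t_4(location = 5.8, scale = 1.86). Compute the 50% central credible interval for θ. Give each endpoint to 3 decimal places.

The t_4 distribution is symmetric; the 50% interval is 5.8 ± t·1.86 with t_{0.75,4} = 0.741.
Half-width: 0.741 × 1.86 = 1.378.
5.8 − 1.378 = 4.422; 5.8 + 1.378 = 7.178.

[4.422, 7.178]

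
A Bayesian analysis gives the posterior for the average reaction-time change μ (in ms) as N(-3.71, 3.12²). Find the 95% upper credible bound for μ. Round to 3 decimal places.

Need U with P(μ ≤ U) = 0.95: U = -3.71 + z_{0.05}·3.12.
z = 1.645; U = -3.71 + 1.645 × 3.12 = 1.422.

1.422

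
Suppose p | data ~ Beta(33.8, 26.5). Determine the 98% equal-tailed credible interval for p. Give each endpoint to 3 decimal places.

[0.412, 0.704]

Posterior: Beta(33.8, 26.5).
Equal-tailed 98% interval: the 0.01 and 0.99 quantiles of Beta(33.8, 26.5).
Posterior mean ≈ 0.561, SD ≈ 0.063; a Normal approximation gives roughly [0.413, 0.708].
Exact: F⁻¹(0.01) = 0.412; F⁻¹(0.99) = 0.704.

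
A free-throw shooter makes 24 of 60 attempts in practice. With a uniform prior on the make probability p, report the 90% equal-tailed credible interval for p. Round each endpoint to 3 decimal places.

Posterior: Beta(1+24, 1+36) = Beta(25, 37).
Equal-tailed 90% interval: the 0.05 and 0.95 quantiles of Beta(25, 37).
Posterior mean ≈ 0.403, SD ≈ 0.062; a Normal approximation gives roughly [0.302, 0.505].
Exact: F⁻¹(0.05) = 0.303; F⁻¹(0.95) = 0.507.

[0.303, 0.507]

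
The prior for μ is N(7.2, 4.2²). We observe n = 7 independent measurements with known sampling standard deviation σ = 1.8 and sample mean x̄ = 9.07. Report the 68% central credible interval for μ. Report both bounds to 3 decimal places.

Posterior precision = 1/4.2² + 7/1.8² = 0.0567 + 2.1605 = 2.2172, so posterior SD = 0.6716.
Posterior mean = (7.2/4.2² + 7·9.07/1.8²) / 2.2172 = 9.0222.
Interval: 9.0222 ± 0.994 × 0.6716 → [8.354, 9.690].

[8.354, 9.690]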